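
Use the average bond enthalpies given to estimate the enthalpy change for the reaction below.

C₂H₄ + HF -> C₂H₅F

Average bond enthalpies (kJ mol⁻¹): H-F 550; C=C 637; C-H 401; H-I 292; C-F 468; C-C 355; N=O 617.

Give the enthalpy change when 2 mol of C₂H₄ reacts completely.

Bonds broken (reactants):
  C-H: 4 × 401 = 1604
  C=C: 1 × 637 = 637
  H-F: 1 × 550 = 550
  Σ(broken) = 2791 kJ
Bonds formed (products):
  C-C: 1 × 355 = 355
  C-F: 1 × 468 = 468
  C-H: 5 × 401 = 2005
  Σ(formed) = 2828 kJ
ΔH = Σ(broken) − Σ(formed) = 2791 − 2828 = −37 kJ
For 2× the reaction as written: 2 × (−37) = −74 kJ

ΔH = −74 kJ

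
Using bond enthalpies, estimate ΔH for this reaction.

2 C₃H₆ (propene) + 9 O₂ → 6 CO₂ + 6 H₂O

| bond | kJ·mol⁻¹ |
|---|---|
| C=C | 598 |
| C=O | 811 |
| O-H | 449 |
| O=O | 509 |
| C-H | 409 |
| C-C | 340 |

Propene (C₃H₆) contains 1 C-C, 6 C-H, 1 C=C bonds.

ΔH ≈ −3755 kJ

Bonds broken (reactants):
  C-C: 2 × 340 = 680
  C-H: 12 × 409 = 4908
  C=C: 2 × 598 = 1196
  O=O: 9 × 509 = 4581
  Σ(broken) = 11365 kJ
Bonds formed (products):
  C=O: 12 × 811 = 9732
  O-H: 12 × 449 = 5388
  Σ(formed) = 15120 kJ
ΔH = Σ(broken) − Σ(formed) = 11365 − 15120 = −3755 kJ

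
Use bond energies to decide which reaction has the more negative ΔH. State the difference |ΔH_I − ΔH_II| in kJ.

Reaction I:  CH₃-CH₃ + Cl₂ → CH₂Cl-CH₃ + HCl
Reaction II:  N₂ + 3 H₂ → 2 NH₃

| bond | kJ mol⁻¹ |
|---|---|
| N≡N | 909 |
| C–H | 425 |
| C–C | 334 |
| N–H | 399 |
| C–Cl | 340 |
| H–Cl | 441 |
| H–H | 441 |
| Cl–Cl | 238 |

Reaction II, by 44 kJ

Reaction I:
  Bonds broken (reactants):
    C–C: 1 × 334 = 334
    C–H: 6 × 425 = 2550
    Cl–Cl: 1 × 238 = 238
    Σ(broken) = 3122 kJ
  Bonds formed (products):
    C–C: 1 × 334 = 334
    C–Cl: 1 × 340 = 340
    C–H: 5 × 425 = 2125
    H–Cl: 1 × 441 = 441
    Σ(formed) = 3240 kJ
  ΔH_I = 3122 − 3240 = −118 kJ
Reaction II:
  Bonds broken (reactants):
    H–H: 3 × 441 = 1323
    N≡N: 1 × 909 = 909
    Σ(broken) = 2232 kJ
  Bonds formed (products):
    N–H: 6 × 399 = 2394
    Σ(formed) = 2394 kJ
  ΔH_II = 2232 − 2394 = −162 kJ
ΔH_I − ΔH_II = +44 kJ, so reaction II has the more negative ΔH; |ΔH_I − ΔH_II| = 44 kJ.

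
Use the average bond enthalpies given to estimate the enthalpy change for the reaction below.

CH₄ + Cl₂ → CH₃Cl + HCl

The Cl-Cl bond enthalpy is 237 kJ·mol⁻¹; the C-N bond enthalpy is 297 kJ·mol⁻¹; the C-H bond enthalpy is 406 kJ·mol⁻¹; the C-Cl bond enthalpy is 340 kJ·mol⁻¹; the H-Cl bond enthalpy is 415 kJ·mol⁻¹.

Bonds broken (reactants):
  C-H: 4 × 406 = 1624
  Cl-Cl: 1 × 237 = 237
  Σ(broken) = 1861 kJ
Bonds formed (products):
  C-Cl: 1 × 340 = 340
  C-H: 3 × 406 = 1218
  H-Cl: 1 × 415 = 415
  Σ(formed) = 1973 kJ
ΔH = Σ(broken) − Σ(formed) = 1861 − 1973 = −112 kJ

ΔH ≈ −112 kJ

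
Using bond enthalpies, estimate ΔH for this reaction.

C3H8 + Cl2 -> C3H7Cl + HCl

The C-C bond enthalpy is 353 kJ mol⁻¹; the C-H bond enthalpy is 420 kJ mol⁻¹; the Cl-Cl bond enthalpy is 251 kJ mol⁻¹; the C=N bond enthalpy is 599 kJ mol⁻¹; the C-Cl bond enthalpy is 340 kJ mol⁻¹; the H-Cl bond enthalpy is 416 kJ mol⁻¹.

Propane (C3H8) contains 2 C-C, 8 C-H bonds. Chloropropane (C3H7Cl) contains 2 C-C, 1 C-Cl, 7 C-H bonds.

ΔH ≈ −85 kJ

Bonds broken (reactants):
  C-C: 2 × 353 = 706
  C-H: 8 × 420 = 3360
  Cl-Cl: 1 × 251 = 251
  Σ(broken) = 4317 kJ
Bonds formed (products):
  C-C: 2 × 353 = 706
  C-Cl: 1 × 340 = 340
  C-H: 7 × 420 = 2940
  H-Cl: 1 × 416 = 416
  Σ(formed) = 4402 kJ
ΔH = Σ(broken) − Σ(formed) = 4317 − 4402 = −85 kJ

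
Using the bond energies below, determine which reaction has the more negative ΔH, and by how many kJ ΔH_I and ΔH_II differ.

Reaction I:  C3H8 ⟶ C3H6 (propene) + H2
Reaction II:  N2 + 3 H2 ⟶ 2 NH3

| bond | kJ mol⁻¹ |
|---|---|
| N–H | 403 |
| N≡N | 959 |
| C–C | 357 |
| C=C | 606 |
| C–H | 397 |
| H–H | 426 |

Reaction I:
  Bonds broken (reactants):
    C–C: 2 × 357 = 714
    C–H: 8 × 397 = 3176
    Σ(broken) = 3890 kJ
  Bonds formed (products):
    C–C: 1 × 357 = 357
    C–H: 6 × 397 = 2382
    C=C: 1 × 606 = 606
    H–H: 1 × 426 = 426
    Σ(formed) = 3771 kJ
  ΔH_I = 3890 − 3771 = +119 kJ
Reaction II:
  Bonds broken (reactants):
    H–H: 3 × 426 = 1278
    N≡N: 1 × 959 = 959
    Σ(broken) = 2237 kJ
  Bonds formed (products):
    N–H: 6 × 403 = 2418
    Σ(formed) = 2418 kJ
  ΔH_II = 2237 − 2418 = −181 kJ
ΔH_I − ΔH_II = +300 kJ, so reaction II has the more negative ΔH; |ΔH_I − ΔH_II| = 300 kJ.

Reaction II, by 300 kJ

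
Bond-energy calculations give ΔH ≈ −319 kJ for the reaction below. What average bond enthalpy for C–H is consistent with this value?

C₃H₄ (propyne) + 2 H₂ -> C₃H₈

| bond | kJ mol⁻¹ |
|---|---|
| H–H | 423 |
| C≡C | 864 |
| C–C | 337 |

Let D be the C–H bond energy.
Σ(broken) = 1×864 + 1×337 + 4×D + 2×423 = 2047 + 4D
Σ(formed) = 2×337 + 8×D = 674 + 8D
ΔH = Σ(broken) − Σ(formed) = (2047 + 4D) − (674 + 8D) = +1373 − 4D
Setting this equal to −319 kJ gives 4D = 1692, so D = 423 kJ/mol.

D(C–H) ≈ 423 kJ/mol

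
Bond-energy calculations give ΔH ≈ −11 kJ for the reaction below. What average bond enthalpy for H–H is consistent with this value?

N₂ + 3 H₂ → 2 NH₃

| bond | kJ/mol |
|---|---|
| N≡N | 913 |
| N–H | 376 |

D(H–H) ≈ 444 kJ/mol

Let D be the H–H bond energy.
Σ(broken) = 3×D + 1×913 = 913 + 3D
Σ(formed) = 6×376 = 2256
ΔH = Σ(broken) − Σ(formed) = (913 + 3D) − (2256) = −1343 + 3D
Setting this equal to −11 kJ gives 3D = 1332, so D = 444 kJ/mol.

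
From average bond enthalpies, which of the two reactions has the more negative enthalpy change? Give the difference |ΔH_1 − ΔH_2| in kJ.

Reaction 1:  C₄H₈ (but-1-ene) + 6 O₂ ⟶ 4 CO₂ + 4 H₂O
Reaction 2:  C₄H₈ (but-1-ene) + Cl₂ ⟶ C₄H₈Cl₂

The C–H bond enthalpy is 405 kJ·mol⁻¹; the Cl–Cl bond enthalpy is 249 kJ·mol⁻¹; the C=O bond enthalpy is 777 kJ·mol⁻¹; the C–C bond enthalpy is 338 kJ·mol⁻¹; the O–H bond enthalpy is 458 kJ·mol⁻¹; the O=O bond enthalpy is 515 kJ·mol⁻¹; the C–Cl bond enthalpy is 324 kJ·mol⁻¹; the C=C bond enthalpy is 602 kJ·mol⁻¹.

Reaction 1, by 2137 kJ

Reaction 1:
  Bonds broken (reactants):
    C–C: 2 × 338 = 676
    C–H: 8 × 405 = 3240
    C=C: 1 × 602 = 602
    O=O: 6 × 515 = 3090
    Σ(broken) = 7608 kJ
  Bonds formed (products):
    C=O: 8 × 777 = 6216
    O–H: 8 × 458 = 3664
    Σ(formed) = 9880 kJ
  ΔH_1 = 7608 − 9880 = −2272 kJ
Reaction 2:
  Bonds broken (reactants):
    C–C: 2 × 338 = 676
    C–H: 8 × 405 = 3240
    C=C: 1 × 602 = 602
    Cl–Cl: 1 × 249 = 249
    Σ(broken) = 4767 kJ
  Bonds formed (products):
    C–C: 3 × 338 = 1014
    C–Cl: 2 × 324 = 648
    C–H: 8 × 405 = 3240
    Σ(formed) = 4902 kJ
  ΔH_2 = 4767 − 4902 = −135 kJ
ΔH_1 − ΔH_2 = −2137 kJ, so reaction 1 has the more negative ΔH; |ΔH_1 − ΔH_2| = 2137 kJ.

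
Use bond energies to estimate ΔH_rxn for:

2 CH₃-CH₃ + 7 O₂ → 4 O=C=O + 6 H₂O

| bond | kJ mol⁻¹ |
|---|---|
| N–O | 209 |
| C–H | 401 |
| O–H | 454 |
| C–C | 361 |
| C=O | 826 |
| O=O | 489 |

Bonds broken (reactants):
  C–C: 2 × 361 = 722
  C–H: 12 × 401 = 4812
  O=O: 7 × 489 = 3423
  Σ(broken) = 8957 kJ
Bonds formed (products):
  C=O: 8 × 826 = 6608
  O–H: 12 × 454 = 5448
  Σ(formed) = 12056 kJ
ΔH = Σ(broken) − Σ(formed) = 8957 − 12056 = −3099 kJ

ΔH ≈ −3099 kJ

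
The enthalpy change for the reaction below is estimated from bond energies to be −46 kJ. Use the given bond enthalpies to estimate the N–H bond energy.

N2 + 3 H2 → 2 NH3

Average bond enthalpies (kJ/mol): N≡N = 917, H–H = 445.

Let D be the N–H bond energy.
Σ(broken) = 3×445 + 1×917 = 2252
Σ(formed) = 6×D = 6D
ΔH = Σ(broken) − Σ(formed) = (2252) − (6D) = +2252 − 6D
Setting this equal to −46 kJ gives 6D = 2298, so D = 383 kJ/mol.

D(N–H) ≈ 383 kJ/mol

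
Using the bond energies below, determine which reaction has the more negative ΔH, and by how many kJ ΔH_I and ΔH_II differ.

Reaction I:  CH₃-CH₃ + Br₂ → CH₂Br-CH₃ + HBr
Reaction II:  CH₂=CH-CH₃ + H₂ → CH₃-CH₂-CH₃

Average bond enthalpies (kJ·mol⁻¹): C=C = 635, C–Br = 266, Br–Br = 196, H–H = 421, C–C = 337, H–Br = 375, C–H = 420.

Reaction II, by 96 kJ

Reaction I:
  Bonds broken (reactants):
    Br–Br: 1 × 196 = 196
    C–C: 1 × 337 = 337
    C–H: 6 × 420 = 2520
    Σ(broken) = 3053 kJ
  Bonds formed (products):
    C–Br: 1 × 266 = 266
    C–C: 1 × 337 = 337
    C–H: 5 × 420 = 2100
    H–Br: 1 × 375 = 375
    Σ(formed) = 3078 kJ
  ΔH_I = 3053 − 3078 = −25 kJ
Reaction II:
  Bonds broken (reactants):
    C–C: 1 × 337 = 337
    C–H: 6 × 420 = 2520
    C=C: 1 × 635 = 635
    H–H: 1 × 421 = 421
    Σ(broken) = 3913 kJ
  Bonds formed (products):
    C–C: 2 × 337 = 674
    C–H: 8 × 420 = 3360
    Σ(formed) = 4034 kJ
  ΔH_II = 3913 − 4034 = −121 kJ
ΔH_I − ΔH_II = +96 kJ, so reaction II has the more negative ΔH; |ΔH_I − ΔH_II| = 96 kJ.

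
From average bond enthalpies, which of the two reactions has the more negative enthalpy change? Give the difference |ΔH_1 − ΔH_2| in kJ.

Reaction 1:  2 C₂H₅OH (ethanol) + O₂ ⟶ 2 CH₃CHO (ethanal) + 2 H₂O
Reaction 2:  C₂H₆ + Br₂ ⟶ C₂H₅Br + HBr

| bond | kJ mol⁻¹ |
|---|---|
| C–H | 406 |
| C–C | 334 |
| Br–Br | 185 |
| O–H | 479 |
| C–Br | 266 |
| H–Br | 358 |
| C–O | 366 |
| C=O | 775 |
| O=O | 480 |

Reaction 1, by 451 kJ

Reaction 1:
  Bonds broken (reactants):
    C–C: 2 × 334 = 668
    C–H: 10 × 406 = 4060
    C–O: 2 × 366 = 732
    O–H: 2 × 479 = 958
    O=O: 1 × 480 = 480
    Σ(broken) = 6898 kJ
  Bonds formed (products):
    C–C: 2 × 334 = 668
    C–H: 8 × 406 = 3248
    C=O: 2 × 775 = 1550
    O–H: 4 × 479 = 1916
    Σ(formed) = 7382 kJ
  ΔH_1 = 6898 − 7382 = −484 kJ
Reaction 2:
  Bonds broken (reactants):
    Br–Br: 1 × 185 = 185
    C–C: 1 × 334 = 334
    C–H: 6 × 406 = 2436
    Σ(broken) = 2955 kJ
  Bonds formed (products):
    C–Br: 1 × 266 = 266
    C–C: 1 × 334 = 334
    C–H: 5 × 406 = 2030
    H–Br: 1 × 358 = 358
    Σ(formed) = 2988 kJ
  ΔH_2 = 2955 − 2988 = −33 kJ
ΔH_1 − ΔH_2 = −451 kJ, so reaction 1 has the more negative ΔH; |ΔH_1 − ΔH_2| = 451 kJ.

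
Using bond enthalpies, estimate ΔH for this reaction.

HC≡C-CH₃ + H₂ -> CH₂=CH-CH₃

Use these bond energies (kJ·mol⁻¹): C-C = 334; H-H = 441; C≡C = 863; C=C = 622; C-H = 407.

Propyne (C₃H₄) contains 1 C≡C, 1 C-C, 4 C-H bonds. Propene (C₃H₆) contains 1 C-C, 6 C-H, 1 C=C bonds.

Bonds broken (reactants):
  C≡C: 1 × 863 = 863
  C-C: 1 × 334 = 334
  C-H: 4 × 407 = 1628
  H-H: 1 × 441 = 441
  Σ(broken) = 3266 kJ
Bonds formed (products):
  C-C: 1 × 334 = 334
  C-H: 6 × 407 = 2442
  C=C: 1 × 622 = 622
  Σ(formed) = 3398 kJ
ΔH = Σ(broken) − Σ(formed) = 3266 − 3398 = −132 kJ

ΔH ≈ −132 kJ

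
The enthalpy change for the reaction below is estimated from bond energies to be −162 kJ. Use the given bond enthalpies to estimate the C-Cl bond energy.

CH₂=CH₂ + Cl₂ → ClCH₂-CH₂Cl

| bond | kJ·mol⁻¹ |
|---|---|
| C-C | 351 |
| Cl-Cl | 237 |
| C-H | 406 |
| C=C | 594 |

Let D be the C-Cl bond energy.
Σ(broken) = 4×406 + 1×594 + 1×237 = 2455
Σ(formed) = 1×351 + 2×D + 4×406 = 1975 + 2D
ΔH = Σ(broken) − Σ(formed) = (2455) − (1975 + 2D) = +480 − 2D
Setting this equal to −162 kJ gives 2D = 642, so D = 321 kJ/mol.

D(C-Cl) ≈ 321 kJ/mol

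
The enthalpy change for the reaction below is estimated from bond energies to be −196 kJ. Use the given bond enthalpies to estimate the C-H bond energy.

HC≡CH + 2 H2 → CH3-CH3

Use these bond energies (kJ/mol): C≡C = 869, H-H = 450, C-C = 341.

Let D be the C-H bond energy.
Σ(broken) = 1×869 + 2×D + 2×450 = 1769 + 2D
Σ(formed) = 1×341 + 6×D = 341 + 6D
ΔH = Σ(broken) − Σ(formed) = (1769 + 2D) − (341 + 6D) = +1428 − 4D
Setting this equal to −196 kJ gives 4D = 1624, so D = 406 kJ/mol.

D(C-H) ≈ 406 kJ/mol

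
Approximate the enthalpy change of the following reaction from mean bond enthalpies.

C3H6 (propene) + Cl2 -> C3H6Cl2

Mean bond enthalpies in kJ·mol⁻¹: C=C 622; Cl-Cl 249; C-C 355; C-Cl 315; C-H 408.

Bonds broken (reactants):
  C-C: 1 × 355 = 355
  C-H: 6 × 408 = 2448
  C=C: 1 × 622 = 622
  Cl-Cl: 1 × 249 = 249
  Σ(broken) = 3674 kJ
Bonds formed (products):
  C-C: 2 × 355 = 710
  C-Cl: 2 × 315 = 630
  C-H: 6 × 408 = 2448
  Σ(formed) = 3788 kJ
ΔH = Σ(broken) − Σ(formed) = 3674 − 3788 = −114 kJ

ΔH ≈ −114 kJ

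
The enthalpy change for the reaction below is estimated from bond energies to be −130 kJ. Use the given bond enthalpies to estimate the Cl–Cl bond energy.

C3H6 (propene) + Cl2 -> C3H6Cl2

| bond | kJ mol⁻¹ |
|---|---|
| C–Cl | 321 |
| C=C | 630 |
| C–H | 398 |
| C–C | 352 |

D(Cl–Cl) ≈ 234 kJ/mol

Let D be the Cl–Cl bond energy.
Σ(broken) = 1×352 + 6×398 + 1×630 + 1×D = 3370 + D
Σ(formed) = 2×352 + 2×321 + 6×398 = 3734
ΔH = Σ(broken) − Σ(formed) = (3370 + D) − (3734) = −364 + D
Setting this equal to −130 kJ gives D = 234 kJ/mol.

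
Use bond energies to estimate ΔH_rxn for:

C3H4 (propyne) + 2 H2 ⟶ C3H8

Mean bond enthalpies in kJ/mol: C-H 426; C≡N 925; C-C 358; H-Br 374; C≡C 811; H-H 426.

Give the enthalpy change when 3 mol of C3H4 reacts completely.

ΔH = −1197 kJ

Bonds broken (reactants):
  C≡C: 1 × 811 = 811
  C-C: 1 × 358 = 358
  C-H: 4 × 426 = 1704
  H-H: 2 × 426 = 852
  Σ(broken) = 3725 kJ
Bonds formed (products):
  C-C: 2 × 358 = 716
  C-H: 8 × 426 = 3408
  Σ(formed) = 4124 kJ
ΔH = Σ(broken) − Σ(formed) = 3725 − 4124 = −399 kJ
For 3× the reaction as written: 3 × (−399) = −1197 kJ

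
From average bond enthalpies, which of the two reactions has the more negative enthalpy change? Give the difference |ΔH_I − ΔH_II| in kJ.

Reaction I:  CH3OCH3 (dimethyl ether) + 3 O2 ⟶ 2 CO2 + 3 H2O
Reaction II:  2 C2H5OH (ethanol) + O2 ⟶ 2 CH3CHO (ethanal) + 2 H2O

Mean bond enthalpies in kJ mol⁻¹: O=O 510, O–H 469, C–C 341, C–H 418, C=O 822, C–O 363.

Reaction I:
  Bonds broken (reactants):
    C–H: 6 × 418 = 2508
    C–O: 2 × 363 = 726
    O=O: 3 × 510 = 1530
    Σ(broken) = 4764 kJ
  Bonds formed (products):
    C=O: 4 × 822 = 3288
    O–H: 6 × 469 = 2814
    Σ(formed) = 6102 kJ
  ΔH_I = 4764 − 6102 = −1338 kJ
Reaction II:
  Bonds broken (reactants):
    C–C: 2 × 341 = 682
    C–H: 10 × 418 = 4180
    C–O: 2 × 363 = 726
    O–H: 2 × 469 = 938
    O=O: 1 × 510 = 510
    Σ(broken) = 7036 kJ
  Bonds formed (products):
    C–C: 2 × 341 = 682
    C–H: 8 × 418 = 3344
    C=O: 2 × 822 = 1644
    O–H: 4 × 469 = 1876
    Σ(formed) = 7546 kJ
  ΔH_II = 7036 − 7546 = −510 kJ
ΔH_I − ΔH_II = −828 kJ, so reaction I has the more negative ΔH; |ΔH_I − ΔH_II| = 828 kJ.

Reaction I, by 828 kJ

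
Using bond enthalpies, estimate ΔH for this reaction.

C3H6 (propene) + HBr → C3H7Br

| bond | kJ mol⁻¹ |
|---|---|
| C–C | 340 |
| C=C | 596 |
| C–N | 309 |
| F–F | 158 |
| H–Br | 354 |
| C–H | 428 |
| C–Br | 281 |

Bonds broken (reactants):
  C–C: 1 × 340 = 340
  C–H: 6 × 428 = 2568
  C=C: 1 × 596 = 596
  H–Br: 1 × 354 = 354
  Σ(broken) = 3858 kJ
Bonds formed (products):
  C–Br: 1 × 281 = 281
  C–C: 2 × 340 = 680
  C–H: 7 × 428 = 2996
  Σ(formed) = 3957 kJ
ΔH = Σ(broken) − Σ(formed) = 3858 − 3957 = −99 kJ

ΔH ≈ −99 kJ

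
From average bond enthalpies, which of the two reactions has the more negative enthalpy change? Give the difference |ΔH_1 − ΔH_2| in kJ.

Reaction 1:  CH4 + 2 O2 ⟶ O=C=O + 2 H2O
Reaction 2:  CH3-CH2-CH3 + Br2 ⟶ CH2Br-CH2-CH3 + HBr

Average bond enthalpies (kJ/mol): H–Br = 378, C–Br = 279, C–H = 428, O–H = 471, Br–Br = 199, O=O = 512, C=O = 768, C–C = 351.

Reaction 1, by 654 kJ

Reaction 1:
  Bonds broken (reactants):
    C–H: 4 × 428 = 1712
    O=O: 2 × 512 = 1024
    Σ(broken) = 2736 kJ
  Bonds formed (products):
    C=O: 2 × 768 = 1536
    O–H: 4 × 471 = 1884
    Σ(formed) = 3420 kJ
  ΔH_1 = 2736 − 3420 = −684 kJ
Reaction 2:
  Bonds broken (reactants):
    Br–Br: 1 × 199 = 199
    C–C: 2 × 351 = 702
    C–H: 8 × 428 = 3424
    Σ(broken) = 4325 kJ
  Bonds formed (products):
    C–Br: 1 × 279 = 279
    C–C: 2 × 351 = 702
    C–H: 7 × 428 = 2996
    H–Br: 1 × 378 = 378
    Σ(formed) = 4355 kJ
  ΔH_2 = 4325 − 4355 = −30 kJ
ΔH_1 − ΔH_2 = −654 kJ, so reaction 1 has the more negative ΔH; |ΔH_1 − ΔH_2| = 654 kJ.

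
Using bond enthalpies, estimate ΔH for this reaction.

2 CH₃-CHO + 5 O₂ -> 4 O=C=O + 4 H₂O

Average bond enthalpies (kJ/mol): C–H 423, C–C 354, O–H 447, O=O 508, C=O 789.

Bonds broken (reactants):
  C–C: 2 × 354 = 708
  C–H: 8 × 423 = 3384
  C=O: 2 × 789 = 1578
  O=O: 5 × 508 = 2540
  Σ(broken) = 8210 kJ
Bonds formed (products):
  C=O: 8 × 789 = 6312
  O–H: 8 × 447 = 3576
  Σ(formed) = 9888 kJ
ΔH = Σ(broken) − Σ(formed) = 8210 − 9888 = −1678 kJ

ΔH ≈ −1678 kJ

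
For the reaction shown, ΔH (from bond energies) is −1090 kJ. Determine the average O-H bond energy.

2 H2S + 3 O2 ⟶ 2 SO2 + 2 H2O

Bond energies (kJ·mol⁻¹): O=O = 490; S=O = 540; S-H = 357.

D(O-H) ≈ 457 kJ/mol

Let D be the O-H bond energy.
Σ(broken) = 3×490 + 4×357 = 2898
Σ(formed) = 4×D + 4×540 = 2160 + 4D
ΔH = Σ(broken) − Σ(formed) = (2898) − (2160 + 4D) = +738 − 4D
Setting this equal to −1090 kJ gives 4D = 1828, so D = 457 kJ/mol.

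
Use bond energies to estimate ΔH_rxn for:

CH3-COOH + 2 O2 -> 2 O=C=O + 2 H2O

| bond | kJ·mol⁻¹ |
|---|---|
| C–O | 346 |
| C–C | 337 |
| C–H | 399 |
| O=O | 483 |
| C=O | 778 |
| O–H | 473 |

ΔH ≈ −907 kJ

Bonds broken (reactants):
  C–C: 1 × 337 = 337
  C–H: 3 × 399 = 1197
  C–O: 1 × 346 = 346
  C=O: 1 × 778 = 778
  O–H: 1 × 473 = 473
  O=O: 2 × 483 = 966
  Σ(broken) = 4097 kJ
Bonds formed (products):
  C=O: 4 × 778 = 3112
  O–H: 4 × 473 = 1892
  Σ(formed) = 5004 kJ
ΔH = Σ(broken) − Σ(formed) = 4097 − 5004 = −907 kJ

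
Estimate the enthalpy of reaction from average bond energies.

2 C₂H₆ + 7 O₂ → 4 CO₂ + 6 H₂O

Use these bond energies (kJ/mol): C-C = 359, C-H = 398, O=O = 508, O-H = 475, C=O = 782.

Bonds broken (reactants):
  C-C: 2 × 359 = 718
  C-H: 12 × 398 = 4776
  O=O: 7 × 508 = 3556
  Σ(broken) = 9050 kJ
Bonds formed (products):
  C=O: 8 × 782 = 6256
  O-H: 12 × 475 = 5700
  Σ(formed) = 11956 kJ
ΔH = Σ(broken) − Σ(formed) = 9050 − 11956 = −2906 kJ

ΔH ≈ −2906 kJ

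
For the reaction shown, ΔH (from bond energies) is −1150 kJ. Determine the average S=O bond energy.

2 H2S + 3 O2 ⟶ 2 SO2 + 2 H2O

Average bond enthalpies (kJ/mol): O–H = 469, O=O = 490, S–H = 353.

Let D be the S=O bond energy.
Σ(broken) = 3×490 + 4×353 = 2882
Σ(formed) = 4×469 + 4×D = 1876 + 4D
ΔH = Σ(broken) − Σ(formed) = (2882) − (1876 + 4D) = +1006 − 4D
Setting this equal to −1150 kJ gives 4D = 2156, so D = 539 kJ/mol.

D(S=O) ≈ 539 kJ/mol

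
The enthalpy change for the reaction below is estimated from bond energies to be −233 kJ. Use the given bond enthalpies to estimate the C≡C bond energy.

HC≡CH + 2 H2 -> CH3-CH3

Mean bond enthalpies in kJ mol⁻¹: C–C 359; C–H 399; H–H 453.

D(C≡C) ≈ 816 kJ/mol

Let D be the C≡C bond energy.
Σ(broken) = 1×D + 2×399 + 2×453 = 1704 + D
Σ(formed) = 1×359 + 6×399 = 2753
ΔH = Σ(broken) − Σ(formed) = (1704 + D) − (2753) = −1049 + D
Setting this equal to −233 kJ gives D = 816 kJ/mol.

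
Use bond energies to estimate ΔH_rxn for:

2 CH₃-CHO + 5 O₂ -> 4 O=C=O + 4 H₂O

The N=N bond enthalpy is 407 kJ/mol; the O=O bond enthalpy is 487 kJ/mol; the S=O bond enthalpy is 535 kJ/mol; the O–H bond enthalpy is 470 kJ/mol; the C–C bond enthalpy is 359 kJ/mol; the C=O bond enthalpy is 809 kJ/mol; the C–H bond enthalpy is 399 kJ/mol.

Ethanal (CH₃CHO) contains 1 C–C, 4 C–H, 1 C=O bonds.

ΔH ≈ −2269 kJ

Bonds broken (reactants):
  C–C: 2 × 359 = 718
  C–H: 8 × 399 = 3192
  C=O: 2 × 809 = 1618
  O=O: 5 × 487 = 2435
  Σ(broken) = 7963 kJ
Bonds formed (products):
  C=O: 8 × 809 = 6472
  O–H: 8 × 470 = 3760
  Σ(formed) = 10232 kJ
ΔH = Σ(broken) − Σ(formed) = 7963 − 10232 = −2269 kJ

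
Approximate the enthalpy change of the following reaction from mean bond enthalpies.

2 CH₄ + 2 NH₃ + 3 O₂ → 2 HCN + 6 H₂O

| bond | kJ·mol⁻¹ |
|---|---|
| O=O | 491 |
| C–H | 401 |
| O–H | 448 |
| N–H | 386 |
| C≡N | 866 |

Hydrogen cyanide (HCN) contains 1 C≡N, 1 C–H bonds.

Bonds broken (reactants):
  C–H: 8 × 401 = 3208
  N–H: 6 × 386 = 2316
  O=O: 3 × 491 = 1473
  Σ(broken) = 6997 kJ
Bonds formed (products):
  C≡N: 2 × 866 = 1732
  C–H: 2 × 401 = 802
  O–H: 12 × 448 = 5376
  Σ(formed) = 7910 kJ
ΔH = Σ(broken) − Σ(formed) = 6997 − 7910 = −913 kJ

ΔH ≈ −913 kJ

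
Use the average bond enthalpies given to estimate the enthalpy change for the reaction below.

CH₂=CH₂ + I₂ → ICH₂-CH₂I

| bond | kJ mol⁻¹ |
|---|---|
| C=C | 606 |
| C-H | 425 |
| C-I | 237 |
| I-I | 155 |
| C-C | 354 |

Bonds broken (reactants):
  C-H: 4 × 425 = 1700
  C=C: 1 × 606 = 606
  I-I: 1 × 155 = 155
  Σ(broken) = 2461 kJ
Bonds formed (products):
  C-C: 1 × 354 = 354
  C-H: 4 × 425 = 1700
  C-I: 2 × 237 = 474
  Σ(formed) = 2528 kJ
ΔH = Σ(broken) − Σ(formed) = 2461 − 2528 = −67 kJ

ΔH ≈ −67 kJ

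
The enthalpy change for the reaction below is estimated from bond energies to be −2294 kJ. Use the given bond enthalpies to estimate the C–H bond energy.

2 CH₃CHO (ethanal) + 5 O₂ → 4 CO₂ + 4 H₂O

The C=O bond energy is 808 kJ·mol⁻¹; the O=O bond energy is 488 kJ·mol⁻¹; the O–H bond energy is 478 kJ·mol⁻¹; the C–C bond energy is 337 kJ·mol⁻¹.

D(C–H) ≈ 408 kJ/mol

Let D be the C–H bond energy.
Σ(broken) = 2×337 + 8×D + 2×808 + 5×488 = 4730 + 8D
Σ(formed) = 8×808 + 8×478 = 10288
ΔH = Σ(broken) − Σ(formed) = (4730 + 8D) − (10288) = −5558 + 8D
Setting this equal to −2294 kJ gives 8D = 3264, so D = 408 kJ/mol.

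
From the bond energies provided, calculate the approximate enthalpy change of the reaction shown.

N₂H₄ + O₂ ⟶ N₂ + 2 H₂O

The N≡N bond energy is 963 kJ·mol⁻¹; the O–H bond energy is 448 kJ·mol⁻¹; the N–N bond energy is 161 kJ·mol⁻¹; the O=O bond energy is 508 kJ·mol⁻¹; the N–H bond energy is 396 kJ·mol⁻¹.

ΔH ≈ −502 kJ

Bonds broken (reactants):
  N–H: 4 × 396 = 1584
  N–N: 1 × 161 = 161
  O=O: 1 × 508 = 508
  Σ(broken) = 2253 kJ
Bonds formed (products):
  N≡N: 1 × 963 = 963
  O–H: 4 × 448 = 1792
  Σ(formed) = 2755 kJ
ΔH = Σ(broken) − Σ(formed) = 2253 − 2755 = −502 kJ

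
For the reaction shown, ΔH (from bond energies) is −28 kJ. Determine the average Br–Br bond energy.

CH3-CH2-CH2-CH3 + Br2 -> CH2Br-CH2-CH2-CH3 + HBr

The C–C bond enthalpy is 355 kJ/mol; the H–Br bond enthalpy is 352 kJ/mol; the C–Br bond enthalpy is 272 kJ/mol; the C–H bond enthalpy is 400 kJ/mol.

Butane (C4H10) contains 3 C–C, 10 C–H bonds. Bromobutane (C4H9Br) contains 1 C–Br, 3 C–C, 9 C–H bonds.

D(Br–Br) ≈ 196 kJ/mol

Let D be the Br–Br bond energy.
Σ(broken) = 1×D + 3×355 + 10×400 = 5065 + D
Σ(formed) = 1×272 + 3×355 + 9×400 + 1×352 = 5289
ΔH = Σ(broken) − Σ(formed) = (5065 + D) − (5289) = −224 + D
Setting this equal to −28 kJ gives D = 196 kJ/mol.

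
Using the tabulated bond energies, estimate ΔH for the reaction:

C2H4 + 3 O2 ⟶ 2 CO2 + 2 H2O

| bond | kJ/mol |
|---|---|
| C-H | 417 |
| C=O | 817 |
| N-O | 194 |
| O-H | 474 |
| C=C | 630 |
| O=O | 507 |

Bonds broken (reactants):
  C-H: 4 × 417 = 1668
  C=C: 1 × 630 = 630
  O=O: 3 × 507 = 1521
  Σ(broken) = 3819 kJ
Bonds formed (products):
  C=O: 4 × 817 = 3268
  O-H: 4 × 474 = 1896
  Σ(formed) = 5164 kJ
ΔH = Σ(broken) − Σ(formed) = 3819 − 5164 = −1345 kJ

ΔH ≈ −1345 kJ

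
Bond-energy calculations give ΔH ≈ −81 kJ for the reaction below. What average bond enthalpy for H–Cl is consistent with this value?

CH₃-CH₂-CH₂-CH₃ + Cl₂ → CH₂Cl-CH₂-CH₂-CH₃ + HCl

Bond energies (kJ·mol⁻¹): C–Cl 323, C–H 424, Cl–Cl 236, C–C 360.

D(H–Cl) ≈ 418 kJ/mol

Let D be the H–Cl bond energy.
Σ(broken) = 3×360 + 10×424 + 1×236 = 5556
Σ(formed) = 3×360 + 1×323 + 9×424 + 1×D = 5219 + D
ΔH = Σ(broken) − Σ(formed) = (5556) − (5219 + D) = +337 − D
Setting this equal to −81 kJ gives D = 418 kJ/mol.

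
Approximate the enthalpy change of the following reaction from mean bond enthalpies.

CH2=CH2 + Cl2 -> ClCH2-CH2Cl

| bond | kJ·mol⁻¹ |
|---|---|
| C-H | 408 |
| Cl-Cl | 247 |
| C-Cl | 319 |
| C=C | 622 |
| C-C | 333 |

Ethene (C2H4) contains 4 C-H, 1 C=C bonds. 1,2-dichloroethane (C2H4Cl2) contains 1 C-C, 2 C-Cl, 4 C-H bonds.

ΔH ≈ −102 kJ

Bonds broken (reactants):
  C-H: 4 × 408 = 1632
  C=C: 1 × 622 = 622
  Cl-Cl: 1 × 247 = 247
  Σ(broken) = 2501 kJ
Bonds formed (products):
  C-C: 1 × 333 = 333
  C-Cl: 2 × 319 = 638
  C-H: 4 × 408 = 1632
  Σ(formed) = 2603 kJ
ΔH = Σ(broken) − Σ(formed) = 2501 − 2603 = −102 kJ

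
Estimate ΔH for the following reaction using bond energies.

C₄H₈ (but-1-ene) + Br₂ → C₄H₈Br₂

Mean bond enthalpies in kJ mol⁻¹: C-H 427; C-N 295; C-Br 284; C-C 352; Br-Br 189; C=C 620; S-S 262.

ΔH ≈ −111 kJ

Bonds broken (reactants):
  Br-Br: 1 × 189 = 189
  C-C: 2 × 352 = 704
  C-H: 8 × 427 = 3416
  C=C: 1 × 620 = 620
  Σ(broken) = 4929 kJ
Bonds formed (products):
  C-Br: 2 × 284 = 568
  C-C: 3 × 352 = 1056
  C-H: 8 × 427 = 3416
  Σ(formed) = 5040 kJ
ΔH = Σ(broken) − Σ(formed) = 4929 − 5040 = −111 kJ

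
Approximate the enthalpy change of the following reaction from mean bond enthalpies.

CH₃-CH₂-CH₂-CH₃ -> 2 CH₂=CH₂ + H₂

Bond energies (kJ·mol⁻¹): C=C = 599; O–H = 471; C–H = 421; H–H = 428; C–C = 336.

ΔH ≈ +224 kJ

Bonds broken (reactants):
  C–C: 3 × 336 = 1008
  C–H: 10 × 421 = 4210
  Σ(broken) = 5218 kJ
Bonds formed (products):
  C–H: 8 × 421 = 3368
  C=C: 2 × 599 = 1198
  H–H: 1 × 428 = 428
  Σ(formed) = 4994 kJ
ΔH = Σ(broken) − Σ(formed) = 5218 − 4994 = +224 kJ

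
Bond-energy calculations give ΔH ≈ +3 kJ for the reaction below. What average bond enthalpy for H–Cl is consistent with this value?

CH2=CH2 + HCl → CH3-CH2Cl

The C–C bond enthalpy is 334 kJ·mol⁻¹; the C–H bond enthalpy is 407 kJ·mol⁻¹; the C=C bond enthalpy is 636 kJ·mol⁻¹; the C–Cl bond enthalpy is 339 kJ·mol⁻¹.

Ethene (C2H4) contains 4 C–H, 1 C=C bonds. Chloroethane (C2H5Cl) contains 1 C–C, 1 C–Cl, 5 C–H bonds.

D(H–Cl) ≈ 447 kJ/mol

Let D be the H–Cl bond energy.
Σ(broken) = 4×407 + 1×636 + 1×D = 2264 + D
Σ(formed) = 1×334 + 1×339 + 5×407 = 2708
ΔH = Σ(broken) − Σ(formed) = (2264 + D) − (2708) = −444 + D
Setting this equal to +3 kJ gives D = 447 kJ/mol.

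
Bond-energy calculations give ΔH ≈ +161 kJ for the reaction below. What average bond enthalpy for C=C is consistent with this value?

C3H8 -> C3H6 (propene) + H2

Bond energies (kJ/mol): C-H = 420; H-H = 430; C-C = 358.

Let D be the C=C bond energy.
Σ(broken) = 2×358 + 8×420 = 4076
Σ(formed) = 1×358 + 6×420 + 1×D + 1×430 = 3308 + D
ΔH = Σ(broken) − Σ(formed) = (4076) − (3308 + D) = +768 − D
Setting this equal to +161 kJ gives D = 607 kJ/mol.

D(C=C) ≈ 607 kJ/mol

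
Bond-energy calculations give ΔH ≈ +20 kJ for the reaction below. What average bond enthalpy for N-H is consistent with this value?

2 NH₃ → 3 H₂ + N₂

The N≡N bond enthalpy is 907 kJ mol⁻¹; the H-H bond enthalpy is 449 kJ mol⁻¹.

D(N-H) ≈ 379 kJ/mol

Let D be the N-H bond energy.
Σ(broken) = 6×D = 6D
Σ(formed) = 3×449 + 1×907 = 2254
ΔH = Σ(broken) − Σ(formed) = (6D) − (2254) = −2254 + 6D
Setting this equal to +20 kJ gives 6D = 2274, so D = 379 kJ/mol.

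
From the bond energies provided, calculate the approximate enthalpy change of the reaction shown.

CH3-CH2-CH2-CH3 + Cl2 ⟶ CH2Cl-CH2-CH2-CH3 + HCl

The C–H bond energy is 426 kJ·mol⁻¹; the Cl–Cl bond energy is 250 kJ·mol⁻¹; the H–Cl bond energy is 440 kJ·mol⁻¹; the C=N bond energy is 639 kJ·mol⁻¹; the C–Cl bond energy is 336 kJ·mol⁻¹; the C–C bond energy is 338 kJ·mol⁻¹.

Bonds broken (reactants):
  C–C: 3 × 338 = 1014
  C–H: 10 × 426 = 4260
  Cl–Cl: 1 × 250 = 250
  Σ(broken) = 5524 kJ
Bonds formed (products):
  C–C: 3 × 338 = 1014
  C–Cl: 1 × 336 = 336
  C–H: 9 × 426 = 3834
  H–Cl: 1 × 440 = 440
  Σ(formed) = 5624 kJ
ΔH = Σ(broken) − Σ(formed) = 5524 − 5624 = −100 kJ

ΔH ≈ −100 kJ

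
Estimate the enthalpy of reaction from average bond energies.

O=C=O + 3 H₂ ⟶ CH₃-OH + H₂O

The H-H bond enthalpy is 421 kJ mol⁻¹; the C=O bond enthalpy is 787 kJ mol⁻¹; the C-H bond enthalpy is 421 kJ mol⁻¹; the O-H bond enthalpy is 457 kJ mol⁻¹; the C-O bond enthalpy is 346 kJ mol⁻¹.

Bonds broken (reactants):
  C=O: 2 × 787 = 1574
  H-H: 3 × 421 = 1263
  Σ(broken) = 2837 kJ
Bonds formed (products):
  C-H: 3 × 421 = 1263
  C-O: 1 × 346 = 346
  O-H: 3 × 457 = 1371
  Σ(formed) = 2980 kJ
ΔH = Σ(broken) − Σ(formed) = 2837 − 2980 = −143 kJ

ΔH ≈ −143 kJ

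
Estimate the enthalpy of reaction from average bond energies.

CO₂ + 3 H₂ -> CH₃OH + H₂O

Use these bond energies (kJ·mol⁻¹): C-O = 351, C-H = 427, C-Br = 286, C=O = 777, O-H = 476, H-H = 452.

Bonds broken (reactants):
  C=O: 2 × 777 = 1554
  H-H: 3 × 452 = 1356
  Σ(broken) = 2910 kJ
Bonds formed (products):
  C-H: 3 × 427 = 1281
  C-O: 1 × 351 = 351
  O-H: 3 × 476 = 1428
  Σ(formed) = 3060 kJ
ΔH = Σ(broken) − Σ(formed) = 2910 − 3060 = −150 kJ

ΔH ≈ −150 kJ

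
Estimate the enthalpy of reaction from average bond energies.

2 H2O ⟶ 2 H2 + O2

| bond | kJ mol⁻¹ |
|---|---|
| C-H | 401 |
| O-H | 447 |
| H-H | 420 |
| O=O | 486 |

ΔH ≈ +462 kJ

Bonds broken (reactants):
  O-H: 4 × 447 = 1788
  Σ(broken) = 1788 kJ
Bonds formed (products):
  H-H: 2 × 420 = 840
  O=O: 1 × 486 = 486
  Σ(formed) = 1326 kJ
ΔH = Σ(broken) − Σ(formed) = 1788 − 1326 = +462 kJ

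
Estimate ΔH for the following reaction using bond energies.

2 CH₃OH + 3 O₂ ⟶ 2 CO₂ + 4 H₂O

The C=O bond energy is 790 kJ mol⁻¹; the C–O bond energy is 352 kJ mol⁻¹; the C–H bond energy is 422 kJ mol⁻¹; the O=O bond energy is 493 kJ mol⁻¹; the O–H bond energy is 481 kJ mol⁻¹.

ΔH ≈ −1331 kJ

Bonds broken (reactants):
  C–H: 6 × 422 = 2532
  C–O: 2 × 352 = 704
  O–H: 2 × 481 = 962
  O=O: 3 × 493 = 1479
  Σ(broken) = 5677 kJ
Bonds formed (products):
  C=O: 4 × 790 = 3160
  O–H: 8 × 481 = 3848
  Σ(formed) = 7008 kJ
ΔH = Σ(broken) − Σ(formed) = 5677 − 7008 = −1331 kJ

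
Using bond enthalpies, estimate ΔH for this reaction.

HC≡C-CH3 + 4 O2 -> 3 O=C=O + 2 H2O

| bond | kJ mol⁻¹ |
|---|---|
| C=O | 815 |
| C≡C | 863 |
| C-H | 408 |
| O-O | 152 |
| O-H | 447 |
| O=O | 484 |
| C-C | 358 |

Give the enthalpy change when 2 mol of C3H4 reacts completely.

ΔH = −3778 kJ

Bonds broken (reactants):
  C≡C: 1 × 863 = 863
  C-C: 1 × 358 = 358
  C-H: 4 × 408 = 1632
  O=O: 4 × 484 = 1936
  Σ(broken) = 4789 kJ
Bonds formed (products):
  C=O: 6 × 815 = 4890
  O-H: 4 × 447 = 1788
  Σ(formed) = 6678 kJ
ΔH = Σ(broken) − Σ(formed) = 4789 − 6678 = −1889 kJ
For 2× the reaction as written: 2 × (−1889) = −3778 kJ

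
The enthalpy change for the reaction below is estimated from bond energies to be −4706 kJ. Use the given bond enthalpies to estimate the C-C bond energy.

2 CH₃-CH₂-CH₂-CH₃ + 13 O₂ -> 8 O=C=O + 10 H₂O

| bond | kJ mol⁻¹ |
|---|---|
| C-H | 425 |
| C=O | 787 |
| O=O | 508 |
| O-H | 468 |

Let D be the C-C bond energy.
Σ(broken) = 6×D + 20×425 + 13×508 = 15104 + 6D
Σ(formed) = 16×787 + 20×468 = 21952
ΔH = Σ(broken) − Σ(formed) = (15104 + 6D) − (21952) = −6848 + 6D
Setting this equal to −4706 kJ gives 6D = 2142, so D = 357 kJ/mol.

D(C-C) ≈ 357 kJ/mol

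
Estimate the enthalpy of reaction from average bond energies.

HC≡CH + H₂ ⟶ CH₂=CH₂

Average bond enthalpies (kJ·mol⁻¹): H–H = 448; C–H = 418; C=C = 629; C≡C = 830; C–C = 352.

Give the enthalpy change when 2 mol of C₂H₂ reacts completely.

ΔH = −374 kJ

Bonds broken (reactants):
  C≡C: 1 × 830 = 830
  C–H: 2 × 418 = 836
  H–H: 1 × 448 = 448
  Σ(broken) = 2114 kJ
Bonds formed (products):
  C–H: 4 × 418 = 1672
  C=C: 1 × 629 = 629
  Σ(formed) = 2301 kJ
ΔH = Σ(broken) − Σ(formed) = 2114 − 2301 = −187 kJ
For 2× the reaction as written: 2 × (−187) = −374 kJ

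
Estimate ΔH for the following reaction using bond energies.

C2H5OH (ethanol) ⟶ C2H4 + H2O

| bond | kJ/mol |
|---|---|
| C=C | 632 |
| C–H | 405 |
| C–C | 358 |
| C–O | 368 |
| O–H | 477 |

Bonds broken (reactants):
  C–C: 1 × 358 = 358
  C–H: 5 × 405 = 2025
  C–O: 1 × 368 = 368
  O–H: 1 × 477 = 477
  Σ(broken) = 3228 kJ
Bonds formed (products):
  C–H: 4 × 405 = 1620
  C=C: 1 × 632 = 632
  O–H: 2 × 477 = 954
  Σ(formed) = 3206 kJ
ΔH = Σ(broken) − Σ(formed) = 3228 − 3206 = +22 kJ

ΔH ≈ +22 kJ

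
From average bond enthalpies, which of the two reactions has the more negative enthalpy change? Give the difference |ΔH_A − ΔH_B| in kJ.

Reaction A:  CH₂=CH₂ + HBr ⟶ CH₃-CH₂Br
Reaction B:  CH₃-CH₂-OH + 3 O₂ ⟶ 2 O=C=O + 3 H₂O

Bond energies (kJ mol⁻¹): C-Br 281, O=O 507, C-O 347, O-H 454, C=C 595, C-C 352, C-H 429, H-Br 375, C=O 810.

Reaction A:
  Bonds broken (reactants):
    C-H: 4 × 429 = 1716
    C=C: 1 × 595 = 595
    H-Br: 1 × 375 = 375
    Σ(broken) = 2686 kJ
  Bonds formed (products):
    C-Br: 1 × 281 = 281
    C-C: 1 × 352 = 352
    C-H: 5 × 429 = 2145
    Σ(formed) = 2778 kJ
  ΔH_A = 2686 − 2778 = −92 kJ
Reaction B:
  Bonds broken (reactants):
    C-C: 1 × 352 = 352
    C-H: 5 × 429 = 2145
    C-O: 1 × 347 = 347
    O-H: 1 × 454 = 454
    O=O: 3 × 507 = 1521
    Σ(broken) = 4819 kJ
  Bonds formed (products):
    C=O: 4 × 810 = 3240
    O-H: 6 × 454 = 2724
    Σ(formed) = 5964 kJ
  ΔH_B = 4819 − 5964 = −1145 kJ
ΔH_A − ΔH_B = +1053 kJ, so reaction B has the more negative ΔH; |ΔH_A − ΔH_B| = 1053 kJ.

Reaction B, by 1053 kJ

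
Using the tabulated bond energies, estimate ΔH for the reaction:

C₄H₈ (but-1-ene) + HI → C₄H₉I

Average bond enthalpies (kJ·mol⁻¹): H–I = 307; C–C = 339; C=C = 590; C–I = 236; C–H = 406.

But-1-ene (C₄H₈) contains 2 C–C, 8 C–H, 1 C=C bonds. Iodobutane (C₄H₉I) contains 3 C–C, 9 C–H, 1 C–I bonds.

Bonds broken (reactants):
  C–C: 2 × 339 = 678
  C–H: 8 × 406 = 3248
  C=C: 1 × 590 = 590
  H–I: 1 × 307 = 307
  Σ(broken) = 4823 kJ
Bonds formed (products):
  C–C: 3 × 339 = 1017
  C–H: 9 × 406 = 3654
  C–I: 1 × 236 = 236
  Σ(formed) = 4907 kJ
ΔH = Σ(broken) − Σ(formed) = 4823 − 4907 = −84 kJ

ΔH ≈ −84 kJ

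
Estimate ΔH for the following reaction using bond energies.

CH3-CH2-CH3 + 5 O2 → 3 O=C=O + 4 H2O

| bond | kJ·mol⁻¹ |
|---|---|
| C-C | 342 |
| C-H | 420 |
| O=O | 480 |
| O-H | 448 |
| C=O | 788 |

Bonds broken (reactants):
  C-C: 2 × 342 = 684
  C-H: 8 × 420 = 3360
  O=O: 5 × 480 = 2400
  Σ(broken) = 6444 kJ
Bonds formed (products):
  C=O: 6 × 788 = 4728
  O-H: 8 × 448 = 3584
  Σ(formed) = 8312 kJ
ΔH = Σ(broken) − Σ(formed) = 6444 − 8312 = −1868 kJ

ΔH ≈ −1868 kJ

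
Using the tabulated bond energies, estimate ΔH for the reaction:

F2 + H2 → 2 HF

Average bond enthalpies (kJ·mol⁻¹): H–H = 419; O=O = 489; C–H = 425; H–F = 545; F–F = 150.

ΔH ≈ −521 kJ

Bonds broken (reactants):
  F–F: 1 × 150 = 150
  H–H: 1 × 419 = 419
  Σ(broken) = 569 kJ
Bonds formed (products):
  H–F: 2 × 545 = 1090
  Σ(formed) = 1090 kJ
ΔH = Σ(broken) − Σ(formed) = 569 − 1090 = −521 kJ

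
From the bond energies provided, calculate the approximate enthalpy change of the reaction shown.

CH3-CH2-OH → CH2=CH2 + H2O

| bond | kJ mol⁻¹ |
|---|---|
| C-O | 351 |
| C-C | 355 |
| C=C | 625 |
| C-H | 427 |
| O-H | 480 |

ΔH ≈ +28 kJ

Bonds broken (reactants):
  C-C: 1 × 355 = 355
  C-H: 5 × 427 = 2135
  C-O: 1 × 351 = 351
  O-H: 1 × 480 = 480
  Σ(broken) = 3321 kJ
Bonds formed (products):
  C-H: 4 × 427 = 1708
  C=C: 1 × 625 = 625
  O-H: 2 × 480 = 960
  Σ(formed) = 3293 kJ
ΔH = Σ(broken) − Σ(formed) = 3321 − 3293 = +28 kJ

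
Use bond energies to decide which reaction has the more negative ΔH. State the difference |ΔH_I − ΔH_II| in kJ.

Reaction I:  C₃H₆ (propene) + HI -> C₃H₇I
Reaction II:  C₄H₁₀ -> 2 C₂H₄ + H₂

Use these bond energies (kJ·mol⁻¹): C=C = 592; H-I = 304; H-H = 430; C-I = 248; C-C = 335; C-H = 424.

Reaction I, by 350 kJ

Reaction I:
  Bonds broken (reactants):
    C-C: 1 × 335 = 335
    C-H: 6 × 424 = 2544
    C=C: 1 × 592 = 592
    H-I: 1 × 304 = 304
    Σ(broken) = 3775 kJ
  Bonds formed (products):
    C-C: 2 × 335 = 670
    C-H: 7 × 424 = 2968
    C-I: 1 × 248 = 248
    Σ(formed) = 3886 kJ
  ΔH_I = 3775 − 3886 = −111 kJ
Reaction II:
  Bonds broken (reactants):
    C-C: 3 × 335 = 1005
    C-H: 10 × 424 = 4240
    Σ(broken) = 5245 kJ
  Bonds formed (products):
    C-H: 8 × 424 = 3392
    C=C: 2 × 592 = 1184
    H-H: 1 × 430 = 430
    Σ(formed) = 5006 kJ
  ΔH_II = 5245 − 5006 = +239 kJ
ΔH_I − ΔH_II = −350 kJ, so reaction I has the more negative ΔH; |ΔH_I − ΔH_II| = 350 kJ.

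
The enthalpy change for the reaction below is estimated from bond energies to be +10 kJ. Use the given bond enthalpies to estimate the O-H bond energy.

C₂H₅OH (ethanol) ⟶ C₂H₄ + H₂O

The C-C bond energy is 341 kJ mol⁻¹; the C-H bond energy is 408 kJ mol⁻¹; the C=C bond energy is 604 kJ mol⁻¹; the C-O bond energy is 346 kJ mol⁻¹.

Let D be the O-H bond energy.
Σ(broken) = 1×341 + 5×408 + 1×346 + 1×D = 2727 + D
Σ(formed) = 4×408 + 1×604 + 2×D = 2236 + 2D
ΔH = Σ(broken) − Σ(formed) = (2727 + D) − (2236 + 2D) = +491 − D
Setting this equal to +10 kJ gives D = 481 kJ/mol.

D(O-H) ≈ 481 kJ/mol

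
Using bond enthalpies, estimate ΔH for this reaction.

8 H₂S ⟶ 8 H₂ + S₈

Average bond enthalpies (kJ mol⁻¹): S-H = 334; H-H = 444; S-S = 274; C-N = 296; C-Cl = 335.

Bonds broken (reactants):
  S-H: 16 × 334 = 5344
  Σ(broken) = 5344 kJ
Bonds formed (products):
  H-H: 8 × 444 = 3552
  S-S: 8 × 274 = 2192
  Σ(formed) = 5744 kJ
ΔH = Σ(broken) − Σ(formed) = 5344 − 5744 = −400 kJ

ΔH ≈ −400 kJ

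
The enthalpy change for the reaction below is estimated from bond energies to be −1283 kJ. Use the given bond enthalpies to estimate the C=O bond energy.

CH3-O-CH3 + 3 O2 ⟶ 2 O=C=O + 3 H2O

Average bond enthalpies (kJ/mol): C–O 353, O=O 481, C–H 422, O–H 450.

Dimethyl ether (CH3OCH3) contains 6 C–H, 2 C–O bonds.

D(C=O) ≈ 816 kJ/mol

Let D be the C=O bond energy.
Σ(broken) = 6×422 + 2×353 + 3×481 = 4681
Σ(formed) = 4×D + 6×450 = 2700 + 4D
ΔH = Σ(broken) − Σ(formed) = (4681) − (2700 + 4D) = +1981 − 4D
Setting this equal to −1283 kJ gives 4D = 3264, so D = 816 kJ/mol.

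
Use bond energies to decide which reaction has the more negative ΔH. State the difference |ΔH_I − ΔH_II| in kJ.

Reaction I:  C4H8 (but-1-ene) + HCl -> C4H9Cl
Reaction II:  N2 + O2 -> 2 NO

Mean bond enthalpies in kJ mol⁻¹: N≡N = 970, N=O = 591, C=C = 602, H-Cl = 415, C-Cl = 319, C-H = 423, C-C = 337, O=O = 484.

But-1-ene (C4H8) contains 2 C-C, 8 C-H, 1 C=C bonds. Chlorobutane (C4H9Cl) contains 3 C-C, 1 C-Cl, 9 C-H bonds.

Reaction I, by 334 kJ

Reaction I:
  Bonds broken (reactants):
    C-C: 2 × 337 = 674
    C-H: 8 × 423 = 3384
    C=C: 1 × 602 = 602
    H-Cl: 1 × 415 = 415
    Σ(broken) = 5075 kJ
  Bonds formed (products):
    C-C: 3 × 337 = 1011
    C-Cl: 1 × 319 = 319
    C-H: 9 × 423 = 3807
    Σ(formed) = 5137 kJ
  ΔH_I = 5075 − 5137 = −62 kJ
Reaction II:
  Bonds broken (reactants):
    N≡N: 1 × 970 = 970
    O=O: 1 × 484 = 484
    Σ(broken) = 1454 kJ
  Bonds formed (products):
    N=O: 2 × 591 = 1182
    Σ(formed) = 1182 kJ
  ΔH_II = 1454 − 1182 = +272 kJ
ΔH_I − ΔH_II = −334 kJ, so reaction I has the more negative ΔH; |ΔH_I − ΔH_II| = 334 kJ.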